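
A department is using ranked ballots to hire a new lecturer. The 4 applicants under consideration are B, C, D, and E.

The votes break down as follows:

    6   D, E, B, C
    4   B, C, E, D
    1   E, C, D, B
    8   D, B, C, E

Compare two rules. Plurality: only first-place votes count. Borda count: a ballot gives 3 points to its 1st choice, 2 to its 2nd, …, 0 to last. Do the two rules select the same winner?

Plurality first-place counts: B 4, C 0, D 14, E 1 → D.
Borda totals: B 34, C 18, D 43, E 19 → D.
The two rules agree on D.

Yes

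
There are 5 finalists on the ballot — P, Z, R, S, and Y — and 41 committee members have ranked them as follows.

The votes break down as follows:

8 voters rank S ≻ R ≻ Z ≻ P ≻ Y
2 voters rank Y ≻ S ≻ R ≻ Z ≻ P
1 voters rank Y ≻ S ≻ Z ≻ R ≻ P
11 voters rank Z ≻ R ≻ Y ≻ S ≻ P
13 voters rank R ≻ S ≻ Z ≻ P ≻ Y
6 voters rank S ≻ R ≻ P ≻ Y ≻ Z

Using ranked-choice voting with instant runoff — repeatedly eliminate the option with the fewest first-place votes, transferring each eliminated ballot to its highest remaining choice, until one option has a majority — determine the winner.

Round 1: S 14, R 13, Z 11, Y 3, P 0. P has the fewest and is eliminated.
Round 2: S 14, R 13, Z 11, Y 3. Y has the fewest and is eliminated.
Round 3: S 17, R 13, Z 11. Z has the fewest and is eliminated.
Round 4: R 24, S 17. R has a majority.

R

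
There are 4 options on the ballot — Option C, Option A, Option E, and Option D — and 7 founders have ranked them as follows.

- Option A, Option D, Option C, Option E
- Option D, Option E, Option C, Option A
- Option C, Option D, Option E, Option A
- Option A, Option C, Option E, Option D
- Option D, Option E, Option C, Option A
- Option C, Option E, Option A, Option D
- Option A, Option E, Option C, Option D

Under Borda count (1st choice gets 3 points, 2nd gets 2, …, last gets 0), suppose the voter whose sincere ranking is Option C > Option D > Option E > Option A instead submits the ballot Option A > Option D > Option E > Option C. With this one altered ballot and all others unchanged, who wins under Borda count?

Borda totals with the altered ballot: Option C 9, Option A 13, Option E 10, Option D 10.
The switch changes the winner from Option C to Option A.

Option A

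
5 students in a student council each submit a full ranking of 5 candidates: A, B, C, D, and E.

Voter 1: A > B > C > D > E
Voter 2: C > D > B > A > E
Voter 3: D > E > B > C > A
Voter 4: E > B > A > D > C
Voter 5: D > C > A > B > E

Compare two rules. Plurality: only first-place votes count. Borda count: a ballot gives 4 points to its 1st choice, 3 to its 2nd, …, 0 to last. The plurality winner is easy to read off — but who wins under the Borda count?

Plurality first-place counts: A 1, B 0, C 1, D 2, E 1 → D.
Borda totals: A 9, B 11, C 10, D 13, E 7 → D.

D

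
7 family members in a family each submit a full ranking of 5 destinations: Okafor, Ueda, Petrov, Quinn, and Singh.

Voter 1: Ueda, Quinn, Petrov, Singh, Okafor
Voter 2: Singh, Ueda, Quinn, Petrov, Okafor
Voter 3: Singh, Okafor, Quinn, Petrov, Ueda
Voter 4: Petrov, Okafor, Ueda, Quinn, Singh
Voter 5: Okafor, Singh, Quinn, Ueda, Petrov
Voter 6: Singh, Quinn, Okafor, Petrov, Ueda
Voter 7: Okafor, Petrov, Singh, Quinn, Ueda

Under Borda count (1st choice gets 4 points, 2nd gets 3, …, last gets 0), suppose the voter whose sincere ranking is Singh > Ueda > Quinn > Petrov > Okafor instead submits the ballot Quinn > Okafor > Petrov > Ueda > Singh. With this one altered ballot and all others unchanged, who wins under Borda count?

Borda totals with the altered ballot: Okafor 19, Ueda 8, Petrov 13, Quinn 16, Singh 14.
The switch changes the winner from Singh to Okafor.

Okafor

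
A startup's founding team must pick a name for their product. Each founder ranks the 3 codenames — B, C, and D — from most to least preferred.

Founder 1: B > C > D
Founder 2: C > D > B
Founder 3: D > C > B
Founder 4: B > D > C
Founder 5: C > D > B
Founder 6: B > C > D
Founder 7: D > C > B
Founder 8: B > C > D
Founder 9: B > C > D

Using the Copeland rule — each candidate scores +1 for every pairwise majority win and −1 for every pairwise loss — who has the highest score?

B

Pairwise results:
  B vs C: B wins 5–4.
  B vs D: B wins 5–4.
  C vs D: C wins 6–3.
Copeland scores (wins − losses):
  B: 2 − 0 = 2
  C: 1 − 1 = 0
  D: 0 − 2 = -2
B has the best Copeland score.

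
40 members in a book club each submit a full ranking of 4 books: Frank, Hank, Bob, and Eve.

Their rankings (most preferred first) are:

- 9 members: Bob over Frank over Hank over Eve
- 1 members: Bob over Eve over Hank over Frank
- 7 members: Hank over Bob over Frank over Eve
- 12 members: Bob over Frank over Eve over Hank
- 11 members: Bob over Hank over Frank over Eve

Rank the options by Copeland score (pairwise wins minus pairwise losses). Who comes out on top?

Pairwise results:
  Frank vs Hank: Frank wins 21–19.
  Frank vs Bob: Bob wins 40–0.
  Frank vs Eve: Frank wins 39–1.
  Hank vs Bob: Bob wins 33–7.
  Hank vs Eve: Hank wins 27–13.
  Bob vs Eve: Bob wins 40–0.
Copeland scores (wins − losses):
  Frank: 2 − 1 = 1
  Hank: 1 − 2 = -1
  Bob: 3 − 0 = 3
  Eve: 0 − 3 = -3
Bob has the best Copeland score.

Bob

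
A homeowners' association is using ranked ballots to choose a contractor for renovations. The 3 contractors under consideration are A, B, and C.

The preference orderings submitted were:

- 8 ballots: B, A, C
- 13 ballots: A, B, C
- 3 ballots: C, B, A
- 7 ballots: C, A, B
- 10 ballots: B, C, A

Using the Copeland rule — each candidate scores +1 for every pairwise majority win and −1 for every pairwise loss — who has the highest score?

B

Pairwise results:
  A vs B: B wins 21–20.
  A vs C: A wins 21–20.
  B vs C: B wins 31–10.
Copeland scores (wins − losses):
  A: 1 − 1 = 0
  B: 2 − 0 = 2
  C: 0 − 2 = -2
B has the best Copeland score.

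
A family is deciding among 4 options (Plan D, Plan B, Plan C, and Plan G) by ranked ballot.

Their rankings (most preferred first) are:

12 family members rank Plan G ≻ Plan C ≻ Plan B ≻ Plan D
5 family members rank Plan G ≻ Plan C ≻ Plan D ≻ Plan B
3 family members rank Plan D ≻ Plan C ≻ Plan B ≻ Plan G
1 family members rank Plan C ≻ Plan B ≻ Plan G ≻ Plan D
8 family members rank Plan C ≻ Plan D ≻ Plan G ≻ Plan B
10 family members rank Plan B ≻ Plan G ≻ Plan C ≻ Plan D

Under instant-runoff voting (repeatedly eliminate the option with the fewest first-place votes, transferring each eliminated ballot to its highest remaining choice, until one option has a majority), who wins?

Round 1: Plan G 17, Plan B 10, Plan C 9, Plan D 3. Plan D has the fewest and is eliminated.
Round 2: Plan G 17, Plan C 12, Plan B 10. Plan B has the fewest and is eliminated.
Round 3: Plan G 27, Plan C 12. Plan G has a majority.

Plan G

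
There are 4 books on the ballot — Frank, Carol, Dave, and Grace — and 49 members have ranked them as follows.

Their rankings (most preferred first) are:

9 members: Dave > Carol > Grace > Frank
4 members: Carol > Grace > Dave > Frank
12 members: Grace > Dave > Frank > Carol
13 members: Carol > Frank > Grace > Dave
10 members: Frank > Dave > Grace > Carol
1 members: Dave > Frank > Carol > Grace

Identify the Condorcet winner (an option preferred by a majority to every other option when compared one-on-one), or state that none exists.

None — there is no Condorcet winner

Head-to-head results (49 voters total):
Frank vs Carol: Carol wins 26–23.
Frank vs Dave: Dave wins 26–23.
Frank vs Grace: Grace wins 25–24.
Carol vs Dave: Dave wins 32–17.
Carol vs Grace: Carol wins 27–22.
Dave vs Grace: Grace wins 29–20.
No candidate beats all others: Carol beats Grace beats Dave beats Carol, a majority cycle.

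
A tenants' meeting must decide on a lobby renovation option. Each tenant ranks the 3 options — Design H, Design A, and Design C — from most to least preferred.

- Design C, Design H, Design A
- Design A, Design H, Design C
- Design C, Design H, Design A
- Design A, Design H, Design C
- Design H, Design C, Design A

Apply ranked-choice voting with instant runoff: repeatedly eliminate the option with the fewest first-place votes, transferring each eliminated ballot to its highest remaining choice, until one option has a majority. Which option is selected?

Round 1: Design A 2, Design C 2, Design H 1. Design H has the fewest and is eliminated.
Round 2: Design C 3, Design A 2. Design C has a majority.

Design C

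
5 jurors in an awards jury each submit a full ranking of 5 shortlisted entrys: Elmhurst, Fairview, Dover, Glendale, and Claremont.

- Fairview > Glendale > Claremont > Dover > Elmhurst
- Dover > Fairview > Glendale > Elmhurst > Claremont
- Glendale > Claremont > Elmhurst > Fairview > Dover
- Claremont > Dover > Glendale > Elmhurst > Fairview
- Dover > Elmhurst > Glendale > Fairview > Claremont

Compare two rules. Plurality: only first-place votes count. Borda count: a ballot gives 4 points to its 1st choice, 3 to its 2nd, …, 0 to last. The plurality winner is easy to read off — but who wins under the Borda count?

Plurality first-place counts: Elmhurst 0, Fairview 1, Dover 2, Glendale 1, Claremont 1 → Dover.
Borda totals: Elmhurst 7, Fairview 9, Dover 12, Glendale 13, Claremont 9 → Glendale.

Glendale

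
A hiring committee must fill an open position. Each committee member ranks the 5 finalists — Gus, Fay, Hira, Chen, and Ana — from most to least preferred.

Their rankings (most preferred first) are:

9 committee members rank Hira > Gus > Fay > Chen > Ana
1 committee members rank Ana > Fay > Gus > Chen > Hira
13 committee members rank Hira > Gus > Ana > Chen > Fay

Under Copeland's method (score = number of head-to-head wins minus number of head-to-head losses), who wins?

Pairwise results:
  Gus vs Fay: Gus wins 22–1.
  Gus vs Hira: Hira wins 22–1.
  Gus vs Chen: Gus wins 23–0.
  Gus vs Ana: Gus wins 22–1.
  Fay vs Hira: Hira wins 22–1.
  Fay vs Chen: Chen wins 13–10.
  Fay vs Ana: Ana wins 14–9.
  Hira vs Chen: Hira wins 22–1.
  Hira vs Ana: Hira wins 22–1.
  Chen vs Ana: Ana wins 14–9.
Copeland scores (wins − losses):
  Gus: 3 − 1 = 2
  Fay: 0 − 4 = -4
  Hira: 4 − 0 = 4
  Chen: 1 − 3 = -2
  Ana: 2 − 2 = 0
Hira has the best Copeland score.

Hira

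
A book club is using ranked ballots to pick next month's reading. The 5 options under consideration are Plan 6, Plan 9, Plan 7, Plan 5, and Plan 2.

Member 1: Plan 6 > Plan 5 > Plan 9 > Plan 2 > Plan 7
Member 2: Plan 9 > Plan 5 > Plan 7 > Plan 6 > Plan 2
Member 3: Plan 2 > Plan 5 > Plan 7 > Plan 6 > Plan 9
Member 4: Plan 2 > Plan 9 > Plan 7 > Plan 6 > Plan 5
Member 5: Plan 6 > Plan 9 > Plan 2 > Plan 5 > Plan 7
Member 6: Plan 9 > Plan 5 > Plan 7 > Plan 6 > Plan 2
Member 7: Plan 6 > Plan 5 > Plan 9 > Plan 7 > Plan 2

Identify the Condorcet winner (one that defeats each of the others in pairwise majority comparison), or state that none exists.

None — there is no Condorcet winner

Head-to-head results (7 voters total):
Plan 6 vs Plan 9: Plan 6 wins 4–3.
Plan 6 vs Plan 7: Plan 7 wins 4–3.
Plan 6 vs Plan 5: Plan 6 wins 4–3.
Plan 6 vs Plan 2: Plan 6 wins 5–2.
Plan 9 vs Plan 7: Plan 9 wins 6–1.
Plan 9 vs Plan 5: Plan 9 wins 4–3.
Plan 9 vs Plan 2: Plan 9 wins 5–2.
Plan 7 vs Plan 5: Plan 5 wins 6–1.
Plan 7 vs Plan 2: Plan 2 wins 4–3.
Plan 5 vs Plan 2: Plan 5 wins 4–3.
No candidate beats all others: Plan 6 beats Plan 9 beats Plan 7 beats Plan 6, a majority cycle.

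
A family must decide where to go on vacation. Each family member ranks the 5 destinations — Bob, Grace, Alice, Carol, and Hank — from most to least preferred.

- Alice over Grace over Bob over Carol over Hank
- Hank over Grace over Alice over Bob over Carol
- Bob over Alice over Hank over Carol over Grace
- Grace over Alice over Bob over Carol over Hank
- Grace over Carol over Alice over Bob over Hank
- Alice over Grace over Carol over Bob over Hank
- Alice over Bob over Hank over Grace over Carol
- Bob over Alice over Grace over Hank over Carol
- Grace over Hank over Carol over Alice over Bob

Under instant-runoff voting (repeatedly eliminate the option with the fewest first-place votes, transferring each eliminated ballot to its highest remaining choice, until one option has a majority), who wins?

Round 1: Grace 3, Alice 3, Bob 2, Hank 1, Carol 0. Carol has the fewest and is eliminated.
Round 2: Grace 3, Alice 3, Bob 2, Hank 1. Hank has the fewest and is eliminated.
Round 3: Grace 4, Alice 3, Bob 2. Bob has the fewest and is eliminated.
Round 4: Alice 5, Grace 4. Alice has a majority.

Alice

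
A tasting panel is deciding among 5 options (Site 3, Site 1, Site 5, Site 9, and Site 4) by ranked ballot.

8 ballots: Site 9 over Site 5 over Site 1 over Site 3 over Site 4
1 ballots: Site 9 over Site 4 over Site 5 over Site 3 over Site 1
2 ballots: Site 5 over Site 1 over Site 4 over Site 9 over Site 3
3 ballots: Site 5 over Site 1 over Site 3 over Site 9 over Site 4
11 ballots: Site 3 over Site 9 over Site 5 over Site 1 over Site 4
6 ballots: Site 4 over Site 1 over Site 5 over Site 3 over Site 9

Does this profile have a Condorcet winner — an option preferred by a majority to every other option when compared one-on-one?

Head-to-head results (31 voters total):
Site 3 vs Site 1: Site 1 wins 19–12.
Site 3 vs Site 5: Site 5 wins 20–11.
Site 3 vs Site 9: Site 3 wins 20–11.
Site 3 vs Site 4: Site 3 wins 22–9.
Site 1 vs Site 5: Site 5 wins 25–6.
Site 1 vs Site 9: Site 9 wins 20–11.
Site 1 vs Site 4: Site 1 wins 24–7.
Site 5 vs Site 9: Site 9 wins 20–11.
Site 5 vs Site 4: Site 5 wins 24–7.
Site 9 vs Site 4: Site 9 wins 23–8.
No candidate beats all others: Site 3 beats Site 9 beats Site 1 beats Site 3, a majority cycle.

No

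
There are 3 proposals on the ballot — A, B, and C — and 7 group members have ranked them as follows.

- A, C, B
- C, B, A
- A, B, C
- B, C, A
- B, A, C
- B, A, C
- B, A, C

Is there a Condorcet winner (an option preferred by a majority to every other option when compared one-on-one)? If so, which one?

B

Head-to-head results (7 voters total):
A vs B: B wins 5–2.
A vs C: A wins 5–2.
B vs C: B wins 5–2.
B beats each rival — A (5–2), C (5–2) — so B is the Condorcet winner.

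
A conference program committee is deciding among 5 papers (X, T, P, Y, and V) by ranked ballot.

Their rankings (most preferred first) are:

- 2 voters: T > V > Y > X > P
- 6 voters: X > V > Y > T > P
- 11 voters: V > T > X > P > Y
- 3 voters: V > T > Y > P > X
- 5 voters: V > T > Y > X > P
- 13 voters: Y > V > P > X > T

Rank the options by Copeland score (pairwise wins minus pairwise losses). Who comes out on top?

V

Pairwise results:
  X vs T: T wins 21–19.
  X vs P: X wins 24–16.
  X vs Y: Y wins 23–17.
  X vs V: V wins 34–6.
  T vs P: T wins 27–13.
  T vs Y: T wins 21–19.
  T vs V: V wins 38–2.
  P vs Y: Y wins 29–11.
  P vs V: V wins 40–0.
  Y vs V: V wins 27–13.
Copeland scores (wins − losses):
  X: 1 − 3 = -2
  T: 3 − 1 = 2
  P: 0 − 4 = -4
  Y: 2 − 2 = 0
  V: 4 − 0 = 4
V has the best Copeland score.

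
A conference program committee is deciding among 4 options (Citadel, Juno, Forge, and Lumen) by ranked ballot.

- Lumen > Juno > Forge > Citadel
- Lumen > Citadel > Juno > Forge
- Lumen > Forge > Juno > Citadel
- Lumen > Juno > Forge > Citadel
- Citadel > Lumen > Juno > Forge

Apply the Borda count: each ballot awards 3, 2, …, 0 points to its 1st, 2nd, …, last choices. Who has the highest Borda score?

Borda scores:
  Citadel: 0 + 2 + 0 + 0 + 3 = 5
  Juno: 2 + 1 + 1 + 2 + 1 = 7
  Forge: 1 + 0 + 2 + 1 + 0 = 4
  Lumen: 3 + 3 + 3 + 3 + 2 = 14
Lumen has the highest total.

Lumen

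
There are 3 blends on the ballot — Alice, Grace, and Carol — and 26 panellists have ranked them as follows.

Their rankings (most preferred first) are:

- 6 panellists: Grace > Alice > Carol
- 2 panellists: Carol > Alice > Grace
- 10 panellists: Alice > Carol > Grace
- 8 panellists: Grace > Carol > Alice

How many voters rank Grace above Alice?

14

Ballots ranking Grace above Alice: 6+8 = 14.
Ballots ranking Alice above Grace: 2+10 = 12.
So 14 of 26 voters prefer Grace to Alice.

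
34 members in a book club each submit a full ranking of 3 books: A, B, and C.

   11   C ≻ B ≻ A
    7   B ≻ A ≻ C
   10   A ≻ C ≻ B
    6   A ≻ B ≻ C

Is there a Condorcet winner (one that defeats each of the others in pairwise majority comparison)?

No

Head-to-head results (34 voters total):
A vs B: B wins 18–16.
A vs C: A wins 23–11.
B vs C: C wins 21–13.
No candidate beats all others: A beats C beats B beats A, a majority cycle.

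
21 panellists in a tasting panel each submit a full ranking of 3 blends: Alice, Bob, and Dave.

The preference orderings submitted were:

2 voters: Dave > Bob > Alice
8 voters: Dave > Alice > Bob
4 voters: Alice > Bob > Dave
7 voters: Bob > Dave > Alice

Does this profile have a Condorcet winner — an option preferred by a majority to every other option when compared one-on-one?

Head-to-head results (21 voters total):
Alice vs Bob: Alice wins 12–9.
Alice vs Dave: Dave wins 17–4.
Bob vs Dave: Bob wins 11–10.
No candidate beats all others: Alice beats Bob beats Dave beats Alice, a majority cycle.

No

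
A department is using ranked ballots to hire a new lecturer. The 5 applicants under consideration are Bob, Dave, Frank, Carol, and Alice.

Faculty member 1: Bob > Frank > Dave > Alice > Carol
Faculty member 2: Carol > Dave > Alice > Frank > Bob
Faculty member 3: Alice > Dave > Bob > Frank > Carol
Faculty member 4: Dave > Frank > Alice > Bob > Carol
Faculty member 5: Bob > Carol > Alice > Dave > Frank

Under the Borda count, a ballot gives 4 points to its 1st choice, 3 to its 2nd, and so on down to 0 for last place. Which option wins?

Borda scores:
  Bob: 4 + 0 + 2 + 1 + 4 = 11
  Dave: 2 + 3 + 3 + 4 + 1 = 13
  Frank: 3 + 1 + 1 + 3 + 0 = 8
  Carol: 0 + 4 + 0 + 0 + 3 = 7
  Alice: 1 + 2 + 4 + 2 + 2 = 11
Dave has the highest total.

Dave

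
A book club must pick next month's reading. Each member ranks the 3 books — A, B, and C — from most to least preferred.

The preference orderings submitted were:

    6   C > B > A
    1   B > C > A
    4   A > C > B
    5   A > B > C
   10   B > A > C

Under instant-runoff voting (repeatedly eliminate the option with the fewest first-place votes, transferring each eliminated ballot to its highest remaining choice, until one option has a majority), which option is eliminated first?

Round 1: B 11, A 9, C 6. C has the fewest and is eliminated.
Round 2: B 17, A 9. B has a majority.

C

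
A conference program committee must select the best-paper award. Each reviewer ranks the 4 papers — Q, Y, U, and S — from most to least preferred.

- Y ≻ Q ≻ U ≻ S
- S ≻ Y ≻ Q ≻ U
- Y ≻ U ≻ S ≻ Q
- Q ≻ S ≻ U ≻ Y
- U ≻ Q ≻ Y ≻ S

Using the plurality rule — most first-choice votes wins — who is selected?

Y

First-place vote totals:
  Q: 1
  Y: 2
  U: 1
  S: 1
Y has the most first-place votes.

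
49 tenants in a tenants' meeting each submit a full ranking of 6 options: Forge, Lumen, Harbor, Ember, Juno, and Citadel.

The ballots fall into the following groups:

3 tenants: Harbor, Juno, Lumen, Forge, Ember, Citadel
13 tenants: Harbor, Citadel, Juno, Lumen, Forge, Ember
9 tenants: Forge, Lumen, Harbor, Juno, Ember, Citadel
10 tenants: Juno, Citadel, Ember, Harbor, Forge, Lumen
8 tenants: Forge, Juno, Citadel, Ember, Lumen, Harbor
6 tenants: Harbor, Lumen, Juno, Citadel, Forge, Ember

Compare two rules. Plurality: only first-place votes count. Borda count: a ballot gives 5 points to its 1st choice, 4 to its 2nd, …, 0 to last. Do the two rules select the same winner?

Plurality first-place counts: Forge 17, Lumen 0, Harbor 22, Ember 0, Juno 10, Citadel 0 → Harbor.
Borda totals: Forge 120, Lumen 103, Harbor 157, Ember 58, Juno 169, Citadel 128 → Juno.
The two rules disagree: plurality picks Harbor, Borda picks Juno.

No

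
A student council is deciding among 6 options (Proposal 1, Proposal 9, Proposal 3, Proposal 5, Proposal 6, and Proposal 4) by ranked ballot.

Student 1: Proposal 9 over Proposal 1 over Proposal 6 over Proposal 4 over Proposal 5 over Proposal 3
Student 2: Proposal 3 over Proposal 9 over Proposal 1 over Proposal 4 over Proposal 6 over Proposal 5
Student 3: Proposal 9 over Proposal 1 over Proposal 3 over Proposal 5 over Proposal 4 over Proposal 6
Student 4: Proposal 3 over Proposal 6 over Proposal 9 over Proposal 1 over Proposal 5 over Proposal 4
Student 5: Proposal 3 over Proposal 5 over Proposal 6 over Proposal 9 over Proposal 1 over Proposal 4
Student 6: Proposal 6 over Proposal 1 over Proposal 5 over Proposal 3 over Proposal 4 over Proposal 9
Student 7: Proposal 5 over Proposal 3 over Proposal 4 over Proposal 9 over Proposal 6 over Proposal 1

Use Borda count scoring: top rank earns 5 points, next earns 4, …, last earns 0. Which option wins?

Borda scores:
  Proposal 1: 4 + 3 + 4 + 2 + 1 + 4 + 0 = 18
  Proposal 9: 5 + 4 + 5 + 3 + 2 + 0 + 2 = 21
  Proposal 3: 0 + 5 + 3 + 5 + 5 + 2 + 4 = 24
  Proposal 5: 1 + 0 + 2 + 1 + 4 + 3 + 5 = 16
  Proposal 6: 3 + 1 + 0 + 4 + 3 + 5 + 1 = 17
  Proposal 4: 2 + 2 + 1 + 0 + 0 + 1 + 3 = 9
Proposal 3 has the highest total.

Proposal 3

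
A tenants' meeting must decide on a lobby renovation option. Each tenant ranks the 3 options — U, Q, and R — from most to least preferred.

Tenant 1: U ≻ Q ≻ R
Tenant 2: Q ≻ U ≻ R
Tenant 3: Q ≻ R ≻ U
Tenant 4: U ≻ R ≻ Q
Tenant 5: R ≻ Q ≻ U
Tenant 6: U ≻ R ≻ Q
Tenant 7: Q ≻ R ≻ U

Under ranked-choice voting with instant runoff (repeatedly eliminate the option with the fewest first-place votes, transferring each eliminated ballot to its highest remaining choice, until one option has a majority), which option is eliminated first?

Round 1: U 3, Q 3, R 1. R has the fewest and is eliminated.
Round 2: Q 4, U 3. Q has a majority.

R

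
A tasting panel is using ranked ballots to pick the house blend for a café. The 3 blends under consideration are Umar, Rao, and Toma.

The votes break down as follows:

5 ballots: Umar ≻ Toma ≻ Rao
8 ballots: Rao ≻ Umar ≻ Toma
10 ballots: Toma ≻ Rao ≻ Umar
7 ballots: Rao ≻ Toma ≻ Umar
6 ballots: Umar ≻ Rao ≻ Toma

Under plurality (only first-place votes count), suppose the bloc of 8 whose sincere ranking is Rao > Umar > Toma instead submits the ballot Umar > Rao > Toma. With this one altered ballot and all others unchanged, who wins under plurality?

First-place totals with the altered ballot: Umar 19, Rao 7, Toma 10.
The switch changes the winner from Rao to Umar.

Umar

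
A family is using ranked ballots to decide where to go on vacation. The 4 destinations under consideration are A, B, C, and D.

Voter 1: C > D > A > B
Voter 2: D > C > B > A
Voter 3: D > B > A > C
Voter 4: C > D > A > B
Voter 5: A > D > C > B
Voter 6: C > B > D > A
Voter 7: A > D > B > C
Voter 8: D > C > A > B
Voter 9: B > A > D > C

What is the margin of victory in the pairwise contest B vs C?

3

Ballots ranking B above C: 3.
Ballots ranking C above B: 6.
C wins 6–3, a margin of 3.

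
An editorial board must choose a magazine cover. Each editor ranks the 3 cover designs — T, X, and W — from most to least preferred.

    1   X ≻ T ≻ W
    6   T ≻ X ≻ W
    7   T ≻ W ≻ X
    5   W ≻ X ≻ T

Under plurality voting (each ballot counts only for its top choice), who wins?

T

First-place vote totals:
  T: 13
  X: 1
  W: 5
T has the most first-place votes.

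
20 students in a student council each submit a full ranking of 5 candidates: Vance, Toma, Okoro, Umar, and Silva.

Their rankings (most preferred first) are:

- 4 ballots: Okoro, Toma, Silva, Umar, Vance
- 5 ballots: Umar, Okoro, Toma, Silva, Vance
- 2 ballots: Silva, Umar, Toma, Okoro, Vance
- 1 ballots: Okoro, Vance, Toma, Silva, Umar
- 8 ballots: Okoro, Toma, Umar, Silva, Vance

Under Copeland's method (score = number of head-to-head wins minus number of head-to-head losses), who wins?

Pairwise results:
  Vance vs Toma: Toma wins 19–1.
  Vance vs Okoro: Okoro wins 20–0.
  Vance vs Umar: Umar wins 19–1.
  Vance vs Silva: Silva wins 19–1.
  Toma vs Okoro: Okoro wins 18–2.
  Toma vs Umar: Toma wins 13–7.
  Toma vs Silva: Toma wins 18–2.
  Okoro vs Umar: Okoro wins 13–7.
  Okoro vs Silva: Okoro wins 18–2.
  Umar vs Silva: Umar wins 13–7.
Copeland scores (wins − losses):
  Vance: 0 − 4 = -4
  Toma: 3 − 1 = 2
  Okoro: 4 − 0 = 4
  Umar: 2 − 2 = 0
  Silva: 1 − 3 = -2
Okoro has the best Copeland score.

Okoro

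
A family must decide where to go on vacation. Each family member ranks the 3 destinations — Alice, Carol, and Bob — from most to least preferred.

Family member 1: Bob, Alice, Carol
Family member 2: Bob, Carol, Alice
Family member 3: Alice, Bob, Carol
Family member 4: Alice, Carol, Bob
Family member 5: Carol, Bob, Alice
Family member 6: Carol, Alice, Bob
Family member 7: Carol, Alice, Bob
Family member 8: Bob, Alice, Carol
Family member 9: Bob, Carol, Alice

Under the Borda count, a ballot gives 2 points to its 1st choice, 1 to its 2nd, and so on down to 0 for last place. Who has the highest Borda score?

Borda scores:
  Alice: 1 + 0 + 2 + 2 + 0 + 1 + 1 + 1 + 0 = 8
  Carol: 0 + 1 + 0 + 1 + 2 + 2 + 2 + 0 + 1 = 9
  Bob: 2 + 2 + 1 + 0 + 1 + 0 + 0 + 2 + 2 = 10
Bob has the highest total.

Bob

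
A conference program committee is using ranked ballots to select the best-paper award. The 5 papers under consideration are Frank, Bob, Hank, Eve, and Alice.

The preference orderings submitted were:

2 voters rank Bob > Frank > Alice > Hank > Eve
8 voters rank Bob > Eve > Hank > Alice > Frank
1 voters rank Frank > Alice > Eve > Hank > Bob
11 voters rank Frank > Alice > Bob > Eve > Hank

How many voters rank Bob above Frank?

10

Ballots ranking Bob above Frank: 2+8 = 10.
Ballots ranking Frank above Bob: 1+11 = 12.
So 10 of 22 voters prefer Bob to Frank.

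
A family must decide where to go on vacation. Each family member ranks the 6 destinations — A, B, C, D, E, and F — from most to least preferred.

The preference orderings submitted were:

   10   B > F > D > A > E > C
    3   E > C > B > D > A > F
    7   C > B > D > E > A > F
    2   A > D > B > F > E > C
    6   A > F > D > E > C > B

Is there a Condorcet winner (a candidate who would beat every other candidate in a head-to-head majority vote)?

No

Head-to-head results (28 voters total):
A vs B: B wins 20–8.
A vs C: A wins 18–10.
A vs D: D wins 20–8.
A vs E: A wins 18–10.
A vs F: A wins 18–10.
B vs C: C wins 16–12.
B vs D: B wins 20–8.
B vs E: B wins 19–9.
B vs F: B wins 22–6.
C vs D: D wins 18–10.
C vs E: E wins 21–7.
C vs F: F wins 18–10.
D vs E: D wins 25–3.
D vs F: F wins 16–12.
E vs F: F wins 18–10.
No candidate beats all others: A beats C beats B beats A, a majority cycle.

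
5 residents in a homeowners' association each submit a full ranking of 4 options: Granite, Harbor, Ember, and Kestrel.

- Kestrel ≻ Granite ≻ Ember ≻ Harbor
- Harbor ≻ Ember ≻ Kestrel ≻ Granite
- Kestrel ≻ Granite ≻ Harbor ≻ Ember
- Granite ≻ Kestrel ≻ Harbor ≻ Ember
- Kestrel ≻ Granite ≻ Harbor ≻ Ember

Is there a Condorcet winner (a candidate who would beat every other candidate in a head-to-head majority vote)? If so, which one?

Kestrel

Head-to-head results (5 voters total):
Granite vs Harbor: Granite wins 4–1.
Granite vs Ember: Granite wins 4–1.
Granite vs Kestrel: Kestrel wins 4–1.
Harbor vs Ember: Harbor wins 4–1.
Harbor vs Kestrel: Kestrel wins 4–1.
Ember vs Kestrel: Kestrel wins 4–1.
Kestrel beats each rival — Granite (4–1), Harbor (4–1), Ember (4–1) — so Kestrel is the Condorcet winner.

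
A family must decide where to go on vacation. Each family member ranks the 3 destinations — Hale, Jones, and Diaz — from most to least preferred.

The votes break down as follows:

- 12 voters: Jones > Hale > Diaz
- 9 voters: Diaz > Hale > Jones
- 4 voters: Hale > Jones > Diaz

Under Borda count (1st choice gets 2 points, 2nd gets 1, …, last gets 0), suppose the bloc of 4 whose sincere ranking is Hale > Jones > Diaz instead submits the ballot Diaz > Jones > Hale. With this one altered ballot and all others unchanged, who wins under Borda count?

Jones

Borda totals with the altered ballot: Hale 21, Jones 28, Diaz 26.
The switch changes the winner from Hale to Jones.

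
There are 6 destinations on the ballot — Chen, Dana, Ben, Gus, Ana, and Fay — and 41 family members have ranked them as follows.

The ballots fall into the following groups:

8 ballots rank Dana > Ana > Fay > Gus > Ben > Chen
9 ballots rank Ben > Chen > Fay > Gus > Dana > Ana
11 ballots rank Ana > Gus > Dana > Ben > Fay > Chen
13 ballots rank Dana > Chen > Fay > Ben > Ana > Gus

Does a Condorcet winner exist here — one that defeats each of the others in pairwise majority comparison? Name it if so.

Head-to-head results (41 voters total):
Chen vs Dana: Dana wins 32–9.
Chen vs Ben: Ben wins 28–13.
Chen vs Gus: Chen wins 22–19.
Chen vs Ana: Chen wins 22–19.
Chen vs Fay: Chen wins 22–19.
Dana vs Ben: Dana wins 32–9.
Dana vs Gus: Dana wins 21–20.
Dana vs Ana: Dana wins 30–11.
Dana vs Fay: Dana wins 32–9.
Ben vs Gus: Ben wins 22–19.
Ben vs Ana: Ben wins 22–19.
Ben vs Fay: Fay wins 21–20.
Gus vs Ana: Ana wins 32–9.
Gus vs Fay: Fay wins 30–11.
Ana vs Fay: Fay wins 22–19.
Dana beats each rival — Chen (32–9), Ben (32–9), Gus (21–20), Ana (30–11), Fay (32–9) — so Dana is the Condorcet winner.

Dana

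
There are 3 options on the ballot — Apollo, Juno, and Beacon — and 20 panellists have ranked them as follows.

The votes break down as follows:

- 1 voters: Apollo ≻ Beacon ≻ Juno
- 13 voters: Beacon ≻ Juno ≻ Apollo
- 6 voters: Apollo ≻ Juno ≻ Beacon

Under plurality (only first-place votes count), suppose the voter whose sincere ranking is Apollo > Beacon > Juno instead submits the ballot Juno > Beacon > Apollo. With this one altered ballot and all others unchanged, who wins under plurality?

Beacon

First-place totals with the altered ballot: Apollo 6, Juno 1, Beacon 13.
The winner is unchanged: still Beacon.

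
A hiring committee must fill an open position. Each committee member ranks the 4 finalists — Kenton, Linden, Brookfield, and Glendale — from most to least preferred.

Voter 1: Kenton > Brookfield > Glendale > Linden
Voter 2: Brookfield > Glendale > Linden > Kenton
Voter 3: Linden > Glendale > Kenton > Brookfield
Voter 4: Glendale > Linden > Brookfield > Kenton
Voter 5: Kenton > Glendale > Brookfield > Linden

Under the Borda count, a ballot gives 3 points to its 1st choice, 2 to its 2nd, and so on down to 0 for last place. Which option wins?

Borda scores:
  Kenton: 3 + 0 + 1 + 0 + 3 = 7
  Linden: 0 + 1 + 3 + 2 + 0 = 6
  Brookfield: 2 + 3 + 0 + 1 + 1 = 7
  Glendale: 1 + 2 + 2 + 3 + 2 = 10
Glendale has the highest total.

Glendale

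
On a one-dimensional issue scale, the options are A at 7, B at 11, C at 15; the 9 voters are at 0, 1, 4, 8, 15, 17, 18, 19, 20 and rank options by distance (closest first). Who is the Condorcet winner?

With single-peaked preferences on a line, the Condorcet winner is the candidate closest to the median voter.
The median voter (position 15) is closest to C at 15.
Check: C vs A — voters closer to C: 5 of 9.

C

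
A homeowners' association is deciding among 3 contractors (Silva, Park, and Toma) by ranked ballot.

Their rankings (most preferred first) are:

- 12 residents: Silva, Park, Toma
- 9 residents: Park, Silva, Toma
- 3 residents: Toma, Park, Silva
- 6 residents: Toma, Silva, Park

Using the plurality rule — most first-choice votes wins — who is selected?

First-place vote totals:
  Silva: 12
  Park: 9
  Toma: 9
Silva has the most first-place votes.

Silva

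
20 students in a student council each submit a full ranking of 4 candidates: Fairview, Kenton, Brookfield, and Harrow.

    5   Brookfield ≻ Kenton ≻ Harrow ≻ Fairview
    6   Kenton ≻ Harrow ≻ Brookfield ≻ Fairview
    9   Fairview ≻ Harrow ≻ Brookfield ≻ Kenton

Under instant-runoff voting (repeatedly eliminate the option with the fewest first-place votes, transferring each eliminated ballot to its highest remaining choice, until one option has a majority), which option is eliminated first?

Harrow

Round 1: Fairview 9, Kenton 6, Brookfield 5, Harrow 0. Harrow has the fewest and is eliminated.
Round 2: Fairview 9, Kenton 6, Brookfield 5. Brookfield has the fewest and is eliminated.
Round 3: Kenton 11, Fairview 9. Kenton has a majority.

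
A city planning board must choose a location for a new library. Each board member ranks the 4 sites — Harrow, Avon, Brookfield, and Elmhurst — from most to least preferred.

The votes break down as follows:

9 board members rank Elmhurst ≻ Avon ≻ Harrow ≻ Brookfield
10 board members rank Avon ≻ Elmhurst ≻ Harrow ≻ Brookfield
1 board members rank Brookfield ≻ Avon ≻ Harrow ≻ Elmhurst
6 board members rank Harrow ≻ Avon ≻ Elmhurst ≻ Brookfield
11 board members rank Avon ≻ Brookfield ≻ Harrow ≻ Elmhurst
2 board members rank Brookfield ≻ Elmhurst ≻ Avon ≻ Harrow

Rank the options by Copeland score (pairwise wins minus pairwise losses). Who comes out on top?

Pairwise results:
  Harrow vs Avon: Avon wins 33–6.
  Harrow vs Brookfield: Harrow wins 25–14.
  Harrow vs Elmhurst: Elmhurst wins 21–18.
  Avon vs Brookfield: Avon wins 36–3.
  Avon vs Elmhurst: Avon wins 28–11.
  Brookfield vs Elmhurst: Elmhurst wins 25–14.
Copeland scores (wins − losses):
  Harrow: 1 − 2 = -1
  Avon: 3 − 0 = 3
  Brookfield: 0 − 3 = -3
  Elmhurst: 2 − 1 = 1
Avon has the best Copeland score.

Avon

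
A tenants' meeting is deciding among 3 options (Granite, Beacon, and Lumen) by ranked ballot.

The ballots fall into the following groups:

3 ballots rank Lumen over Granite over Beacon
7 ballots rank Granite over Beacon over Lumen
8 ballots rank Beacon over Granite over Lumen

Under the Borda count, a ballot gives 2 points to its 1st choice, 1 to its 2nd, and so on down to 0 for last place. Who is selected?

Borda scores:
  Granite: 3·1 + 7·2 + 8·1 = 25
  Beacon: 3·0 + 7·1 + 8·2 = 23
  Lumen: 3·2 + 7·0 + 8·0 = 6
Granite has the highest total.

Granite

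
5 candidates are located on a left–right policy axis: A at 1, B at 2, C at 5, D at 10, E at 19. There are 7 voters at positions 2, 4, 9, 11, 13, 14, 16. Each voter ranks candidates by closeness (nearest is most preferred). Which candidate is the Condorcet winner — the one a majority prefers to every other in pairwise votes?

D

With single-peaked preferences on a line, the Condorcet winner is the candidate closest to the median voter.
The median voter (position 11) is closest to D at 10.
Check: D vs A — voters closer to D: 5 of 7.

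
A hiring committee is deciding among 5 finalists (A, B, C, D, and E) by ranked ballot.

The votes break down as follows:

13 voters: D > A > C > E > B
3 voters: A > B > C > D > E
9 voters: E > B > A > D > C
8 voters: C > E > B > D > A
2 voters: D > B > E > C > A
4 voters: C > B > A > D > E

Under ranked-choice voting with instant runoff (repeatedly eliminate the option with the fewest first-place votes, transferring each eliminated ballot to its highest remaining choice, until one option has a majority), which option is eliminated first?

B

Round 1: D 15, C 12, E 9, A 3, B 0. B has the fewest and is eliminated.
Round 2: D 15, C 12, E 9, A 3. A has the fewest and is eliminated.
Round 3: C 15, D 15, E 9. E has the fewest and is eliminated.
Round 4: D 24, C 15. D has a majority.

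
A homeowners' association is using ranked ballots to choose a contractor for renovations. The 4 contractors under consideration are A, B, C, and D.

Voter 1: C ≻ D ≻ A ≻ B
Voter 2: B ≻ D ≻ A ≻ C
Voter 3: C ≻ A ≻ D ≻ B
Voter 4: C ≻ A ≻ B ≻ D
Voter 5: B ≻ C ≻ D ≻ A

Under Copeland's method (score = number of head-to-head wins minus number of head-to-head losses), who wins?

Pairwise results:
  A vs B: A wins 3–2.
  A vs C: C wins 4–1.
  A vs D: D wins 3–2.
  B vs C: C wins 3–2.
  B vs D: B wins 3–2.
  C vs D: C wins 4–1.
Copeland scores (wins − losses):
  A: 1 − 2 = -1
  B: 1 − 2 = -1
  C: 3 − 0 = 3
  D: 1 − 2 = -1
C has the best Copeland score.

C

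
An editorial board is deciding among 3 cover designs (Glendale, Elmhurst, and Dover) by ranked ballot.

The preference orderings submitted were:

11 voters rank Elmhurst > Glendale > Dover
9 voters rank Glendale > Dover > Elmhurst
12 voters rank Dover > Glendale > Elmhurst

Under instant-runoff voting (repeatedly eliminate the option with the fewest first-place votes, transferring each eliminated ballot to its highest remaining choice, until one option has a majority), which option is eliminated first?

Glendale

Round 1: Dover 12, Elmhurst 11, Glendale 9. Glendale has the fewest and is eliminated.
Round 2: Dover 21, Elmhurst 11. Dover has a majority.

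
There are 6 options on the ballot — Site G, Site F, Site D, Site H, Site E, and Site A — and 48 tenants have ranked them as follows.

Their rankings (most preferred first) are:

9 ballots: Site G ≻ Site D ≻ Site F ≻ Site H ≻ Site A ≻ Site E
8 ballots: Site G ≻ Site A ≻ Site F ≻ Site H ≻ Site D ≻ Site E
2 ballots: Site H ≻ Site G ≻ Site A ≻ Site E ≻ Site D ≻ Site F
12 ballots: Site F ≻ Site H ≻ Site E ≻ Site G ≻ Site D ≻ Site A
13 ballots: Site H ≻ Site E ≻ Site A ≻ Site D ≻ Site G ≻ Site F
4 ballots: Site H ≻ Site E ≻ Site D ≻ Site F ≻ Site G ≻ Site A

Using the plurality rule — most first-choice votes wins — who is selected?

First-place vote totals:
  Site G: 17
  Site F: 12
  Site D: 0
  Site H: 19
  Site E: 0
  Site A: 0
Site H has the most first-place votes.

Site H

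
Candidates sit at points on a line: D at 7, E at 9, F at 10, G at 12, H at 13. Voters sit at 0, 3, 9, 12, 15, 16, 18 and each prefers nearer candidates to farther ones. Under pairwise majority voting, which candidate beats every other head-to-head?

With single-peaked preferences on a line, the Condorcet winner is the candidate closest to the median voter.
The median voter (position 12) is closest to G at 12.
Check: G vs H — voters closer to G: 4 of 7.

G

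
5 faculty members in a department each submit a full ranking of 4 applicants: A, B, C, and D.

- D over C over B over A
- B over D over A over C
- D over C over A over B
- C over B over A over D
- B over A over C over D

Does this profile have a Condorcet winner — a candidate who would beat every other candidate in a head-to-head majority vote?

Head-to-head results (5 voters total):
A vs B: B wins 4–1.
A vs C: C wins 3–2.
A vs D: D wins 3–2.
B vs C: C wins 3–2.
B vs D: B wins 3–2.
C vs D: D wins 3–2.
No candidate beats all others: B beats D beats C beats B, a majority cycle.

No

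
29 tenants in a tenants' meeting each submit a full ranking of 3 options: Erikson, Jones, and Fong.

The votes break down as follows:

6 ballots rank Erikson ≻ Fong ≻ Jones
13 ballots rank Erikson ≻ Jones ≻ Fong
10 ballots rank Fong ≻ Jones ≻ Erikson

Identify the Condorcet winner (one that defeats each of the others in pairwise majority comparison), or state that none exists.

Erikson

Head-to-head results (29 voters total):
Erikson vs Jones: Erikson wins 19–10.
Erikson vs Fong: Erikson wins 19–10.
Jones vs Fong: Fong wins 16–13.
Erikson beats each rival — Jones (19–10), Fong (19–10) — so Erikson is the Condorcet winner.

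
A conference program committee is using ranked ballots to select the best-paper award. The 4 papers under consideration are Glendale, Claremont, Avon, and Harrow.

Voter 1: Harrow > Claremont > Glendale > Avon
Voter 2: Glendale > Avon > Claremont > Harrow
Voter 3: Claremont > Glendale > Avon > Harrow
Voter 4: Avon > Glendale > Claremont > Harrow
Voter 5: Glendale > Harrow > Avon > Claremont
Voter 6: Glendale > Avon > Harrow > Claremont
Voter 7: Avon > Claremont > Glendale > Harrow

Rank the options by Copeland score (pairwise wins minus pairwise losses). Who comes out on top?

Glendale

Pairwise results:
  Glendale vs Claremont: Glendale wins 4–3.
  Glendale vs Avon: Glendale wins 5–2.
  Glendale vs Harrow: Glendale wins 6–1.
  Claremont vs Avon: Avon wins 5–2.
  Claremont vs Harrow: Claremont wins 4–3.
  Avon vs Harrow: Avon wins 5–2.
Copeland scores (wins − losses):
  Glendale: 3 − 0 = 3
  Claremont: 1 − 2 = -1
  Avon: 2 − 1 = 1
  Harrow: 0 − 3 = -3
Glendale has the best Copeland score.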